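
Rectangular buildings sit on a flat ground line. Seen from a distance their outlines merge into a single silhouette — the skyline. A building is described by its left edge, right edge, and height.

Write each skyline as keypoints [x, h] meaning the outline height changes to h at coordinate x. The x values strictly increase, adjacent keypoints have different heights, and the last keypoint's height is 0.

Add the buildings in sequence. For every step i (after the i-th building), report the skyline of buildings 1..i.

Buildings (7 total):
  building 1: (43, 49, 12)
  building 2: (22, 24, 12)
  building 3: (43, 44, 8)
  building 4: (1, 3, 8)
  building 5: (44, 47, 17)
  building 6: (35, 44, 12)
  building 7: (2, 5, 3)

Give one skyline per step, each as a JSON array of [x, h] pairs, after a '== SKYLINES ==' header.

== SKYLINES ==
[[43,12],[49,0]]
[[22,12],[24,0],[43,12],[49,0]]
[[22,12],[24,0],[43,12],[49,0]]
[[1,8],[3,0],[22,12],[24,0],[43,12],[49,0]]
[[1,8],[3,0],[22,12],[24,0],[43,12],[44,17],[47,12],[49,0]]
[[1,8],[3,0],[22,12],[24,0],[35,12],[44,17],[47,12],[49,0]]
[[1,8],[3,3],[5,0],[22,12],[24,0],[35,12],[44,17],[47,12],[49,0]]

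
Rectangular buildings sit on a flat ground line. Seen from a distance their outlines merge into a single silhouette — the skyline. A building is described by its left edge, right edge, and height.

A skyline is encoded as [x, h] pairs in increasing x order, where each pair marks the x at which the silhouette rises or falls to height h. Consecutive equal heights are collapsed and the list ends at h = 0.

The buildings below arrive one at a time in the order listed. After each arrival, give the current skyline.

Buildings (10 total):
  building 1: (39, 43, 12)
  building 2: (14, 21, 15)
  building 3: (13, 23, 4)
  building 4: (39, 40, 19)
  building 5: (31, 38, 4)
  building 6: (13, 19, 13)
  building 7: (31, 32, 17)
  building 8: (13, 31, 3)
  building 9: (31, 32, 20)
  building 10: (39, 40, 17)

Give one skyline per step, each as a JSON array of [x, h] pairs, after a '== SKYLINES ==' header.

== SKYLINES ==
[[39,12],[43,0]]
[[14,15],[21,0],[39,12],[43,0]]
[[13,4],[14,15],[21,4],[23,0],[39,12],[43,0]]
[[13,4],[14,15],[21,4],[23,0],[39,19],[40,12],[43,0]]
[[13,4],[14,15],[21,4],[23,0],[31,4],[38,0],[39,19],[40,12],[43,0]]
[[13,13],[14,15],[21,4],[23,0],[31,4],[38,0],[39,19],[40,12],[43,0]]
[[13,13],[14,15],[21,4],[23,0],[31,17],[32,4],[38,0],[39,19],[40,12],[43,0]]
[[13,13],[14,15],[21,4],[23,3],[31,17],[32,4],[38,0],[39,19],[40,12],[43,0]]
[[13,13],[14,15],[21,4],[23,3],[31,20],[32,4],[38,0],[39,19],[40,12],[43,0]]
[[13,13],[14,15],[21,4],[23,3],[31,20],[32,4],[38,0],[39,19],[40,12],[43,0]]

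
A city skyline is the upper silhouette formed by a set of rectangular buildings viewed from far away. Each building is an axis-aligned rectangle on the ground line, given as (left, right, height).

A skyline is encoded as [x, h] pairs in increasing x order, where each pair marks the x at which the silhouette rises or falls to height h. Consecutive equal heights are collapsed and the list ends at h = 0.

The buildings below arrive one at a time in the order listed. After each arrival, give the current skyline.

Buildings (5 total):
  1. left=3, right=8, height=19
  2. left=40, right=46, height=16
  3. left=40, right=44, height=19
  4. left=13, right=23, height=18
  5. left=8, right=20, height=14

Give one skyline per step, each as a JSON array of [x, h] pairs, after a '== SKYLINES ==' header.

== SKYLINES ==
[[3,19],[8,0]]
[[3,19],[8,0],[40,16],[46,0]]
[[3,19],[8,0],[40,19],[44,16],[46,0]]
[[3,19],[8,0],[13,18],[23,0],[40,19],[44,16],[46,0]]
[[3,19],[8,14],[13,18],[23,0],[40,19],[44,16],[46,0]]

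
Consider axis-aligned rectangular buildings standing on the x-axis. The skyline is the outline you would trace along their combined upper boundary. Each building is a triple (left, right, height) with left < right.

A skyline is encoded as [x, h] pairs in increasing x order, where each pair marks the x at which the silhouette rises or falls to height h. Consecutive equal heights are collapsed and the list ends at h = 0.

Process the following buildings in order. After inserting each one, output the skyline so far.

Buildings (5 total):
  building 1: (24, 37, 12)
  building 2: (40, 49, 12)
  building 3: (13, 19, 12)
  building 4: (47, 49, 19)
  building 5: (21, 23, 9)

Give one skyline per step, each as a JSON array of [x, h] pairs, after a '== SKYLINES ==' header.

== SKYLINES ==
[[24,12],[37,0]]
[[24,12],[37,0],[40,12],[49,0]]
[[13,12],[19,0],[24,12],[37,0],[40,12],[49,0]]
[[13,12],[19,0],[24,12],[37,0],[40,12],[47,19],[49,0]]
[[13,12],[19,0],[21,9],[23,0],[24,12],[37,0],[40,12],[47,19],[49,0]]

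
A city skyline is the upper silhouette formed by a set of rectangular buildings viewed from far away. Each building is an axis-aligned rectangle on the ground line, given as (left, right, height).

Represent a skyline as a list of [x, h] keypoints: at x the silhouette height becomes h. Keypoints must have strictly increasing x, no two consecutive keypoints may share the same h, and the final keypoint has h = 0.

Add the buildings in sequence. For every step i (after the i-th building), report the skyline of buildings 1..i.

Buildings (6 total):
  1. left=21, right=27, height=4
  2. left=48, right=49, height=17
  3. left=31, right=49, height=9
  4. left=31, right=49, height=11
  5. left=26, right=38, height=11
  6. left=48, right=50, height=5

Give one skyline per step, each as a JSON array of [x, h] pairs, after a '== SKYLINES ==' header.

== SKYLINES ==
[[21,4],[27,0]]
[[21,4],[27,0],[48,17],[49,0]]
[[21,4],[27,0],[31,9],[48,17],[49,0]]
[[21,4],[27,0],[31,11],[48,17],[49,0]]
[[21,4],[26,11],[48,17],[49,0]]
[[21,4],[26,11],[48,17],[49,5],[50,0]]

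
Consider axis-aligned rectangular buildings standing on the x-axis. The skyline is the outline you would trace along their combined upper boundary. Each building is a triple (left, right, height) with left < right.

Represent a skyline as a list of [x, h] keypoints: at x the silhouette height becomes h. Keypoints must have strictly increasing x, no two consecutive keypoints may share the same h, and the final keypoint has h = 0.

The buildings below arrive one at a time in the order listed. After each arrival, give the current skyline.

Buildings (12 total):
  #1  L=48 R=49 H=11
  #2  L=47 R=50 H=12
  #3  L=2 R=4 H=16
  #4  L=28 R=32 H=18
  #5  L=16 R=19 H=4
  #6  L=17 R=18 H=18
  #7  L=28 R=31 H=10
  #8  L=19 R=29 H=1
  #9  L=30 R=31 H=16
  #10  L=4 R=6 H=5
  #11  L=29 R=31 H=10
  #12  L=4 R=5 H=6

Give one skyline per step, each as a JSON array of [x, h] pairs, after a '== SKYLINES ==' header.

== SKYLINES ==
[[48,11],[49,0]]
[[47,12],[50,0]]
[[2,16],[4,0],[47,12],[50,0]]
[[2,16],[4,0],[28,18],[32,0],[47,12],[50,0]]
[[2,16],[4,0],[16,4],[19,0],[28,18],[32,0],[47,12],[50,0]]
[[2,16],[4,0],[16,4],[17,18],[18,4],[19,0],[28,18],[32,0],[47,12],[50,0]]
[[2,16],[4,0],[16,4],[17,18],[18,4],[19,0],[28,18],[32,0],[47,12],[50,0]]
[[2,16],[4,0],[16,4],[17,18],[18,4],[19,1],[28,18],[32,0],[47,12],[50,0]]
[[2,16],[4,0],[16,4],[17,18],[18,4],[19,1],[28,18],[32,0],[47,12],[50,0]]
[[2,16],[4,5],[6,0],[16,4],[17,18],[18,4],[19,1],[28,18],[32,0],[47,12],[50,0]]
[[2,16],[4,5],[6,0],[16,4],[17,18],[18,4],[19,1],[28,18],[32,0],[47,12],[50,0]]
[[2,16],[4,6],[5,5],[6,0],[16,4],[17,18],[18,4],[19,1],[28,18],[32,0],[47,12],[50,0]]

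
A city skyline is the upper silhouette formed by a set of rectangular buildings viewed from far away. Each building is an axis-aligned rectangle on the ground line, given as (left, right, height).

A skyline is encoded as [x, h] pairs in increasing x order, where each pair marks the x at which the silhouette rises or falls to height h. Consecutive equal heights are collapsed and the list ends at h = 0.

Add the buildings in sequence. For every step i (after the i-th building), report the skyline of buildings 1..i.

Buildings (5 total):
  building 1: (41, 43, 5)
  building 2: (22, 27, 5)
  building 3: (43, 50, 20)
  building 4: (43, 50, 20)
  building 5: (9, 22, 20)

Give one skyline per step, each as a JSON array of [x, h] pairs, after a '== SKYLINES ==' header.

== SKYLINES ==
[[41,5],[43,0]]
[[22,5],[27,0],[41,5],[43,0]]
[[22,5],[27,0],[41,5],[43,20],[50,0]]
[[22,5],[27,0],[41,5],[43,20],[50,0]]
[[9,20],[22,5],[27,0],[41,5],[43,20],[50,0]]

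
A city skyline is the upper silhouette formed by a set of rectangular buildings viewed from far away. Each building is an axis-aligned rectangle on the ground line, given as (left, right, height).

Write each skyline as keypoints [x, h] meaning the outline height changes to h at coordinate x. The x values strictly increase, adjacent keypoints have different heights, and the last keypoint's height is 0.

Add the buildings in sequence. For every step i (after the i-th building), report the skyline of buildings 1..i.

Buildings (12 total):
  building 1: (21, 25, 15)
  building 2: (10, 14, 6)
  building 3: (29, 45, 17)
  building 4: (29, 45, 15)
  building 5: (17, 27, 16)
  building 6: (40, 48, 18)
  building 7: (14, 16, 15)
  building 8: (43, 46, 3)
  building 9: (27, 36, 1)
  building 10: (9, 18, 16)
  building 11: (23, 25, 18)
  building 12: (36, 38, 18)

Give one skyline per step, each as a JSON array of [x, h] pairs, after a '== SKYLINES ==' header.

== SKYLINES ==
[[21,15],[25,0]]
[[10,6],[14,0],[21,15],[25,0]]
[[10,6],[14,0],[21,15],[25,0],[29,17],[45,0]]
[[10,6],[14,0],[21,15],[25,0],[29,17],[45,0]]
[[10,6],[14,0],[17,16],[27,0],[29,17],[45,0]]
[[10,6],[14,0],[17,16],[27,0],[29,17],[40,18],[48,0]]
[[10,6],[14,15],[16,0],[17,16],[27,0],[29,17],[40,18],[48,0]]
[[10,6],[14,15],[16,0],[17,16],[27,0],[29,17],[40,18],[48,0]]
[[10,6],[14,15],[16,0],[17,16],[27,1],[29,17],[40,18],[48,0]]
[[9,16],[27,1],[29,17],[40,18],[48,0]]
[[9,16],[23,18],[25,16],[27,1],[29,17],[40,18],[48,0]]
[[9,16],[23,18],[25,16],[27,1],[29,17],[36,18],[38,17],[40,18],[48,0]]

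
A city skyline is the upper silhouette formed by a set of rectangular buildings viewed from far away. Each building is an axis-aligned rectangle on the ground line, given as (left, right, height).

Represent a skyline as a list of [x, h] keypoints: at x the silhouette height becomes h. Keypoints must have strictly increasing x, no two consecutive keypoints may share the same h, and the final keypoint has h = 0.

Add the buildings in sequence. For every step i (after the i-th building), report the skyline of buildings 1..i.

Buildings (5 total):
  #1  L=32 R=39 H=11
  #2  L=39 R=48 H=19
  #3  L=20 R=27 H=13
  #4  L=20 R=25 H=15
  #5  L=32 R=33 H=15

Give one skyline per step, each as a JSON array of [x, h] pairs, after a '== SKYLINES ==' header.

== SKYLINES ==
[[32,11],[39,0]]
[[32,11],[39,19],[48,0]]
[[20,13],[27,0],[32,11],[39,19],[48,0]]
[[20,15],[25,13],[27,0],[32,11],[39,19],[48,0]]
[[20,15],[25,13],[27,0],[32,15],[33,11],[39,19],[48,0]]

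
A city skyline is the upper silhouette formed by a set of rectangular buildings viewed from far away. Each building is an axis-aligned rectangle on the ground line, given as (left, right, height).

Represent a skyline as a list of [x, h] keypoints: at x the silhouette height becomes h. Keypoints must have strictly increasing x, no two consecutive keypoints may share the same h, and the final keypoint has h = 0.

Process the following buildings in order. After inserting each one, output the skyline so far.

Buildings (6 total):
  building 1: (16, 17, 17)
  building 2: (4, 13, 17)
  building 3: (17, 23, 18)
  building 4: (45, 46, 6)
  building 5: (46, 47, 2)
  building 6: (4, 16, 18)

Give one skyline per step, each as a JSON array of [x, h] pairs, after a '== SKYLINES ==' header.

== SKYLINES ==
[[16,17],[17,0]]
[[4,17],[13,0],[16,17],[17,0]]
[[4,17],[13,0],[16,17],[17,18],[23,0]]
[[4,17],[13,0],[16,17],[17,18],[23,0],[45,6],[46,0]]
[[4,17],[13,0],[16,17],[17,18],[23,0],[45,6],[46,2],[47,0]]
[[4,18],[16,17],[17,18],[23,0],[45,6],[46,2],[47,0]]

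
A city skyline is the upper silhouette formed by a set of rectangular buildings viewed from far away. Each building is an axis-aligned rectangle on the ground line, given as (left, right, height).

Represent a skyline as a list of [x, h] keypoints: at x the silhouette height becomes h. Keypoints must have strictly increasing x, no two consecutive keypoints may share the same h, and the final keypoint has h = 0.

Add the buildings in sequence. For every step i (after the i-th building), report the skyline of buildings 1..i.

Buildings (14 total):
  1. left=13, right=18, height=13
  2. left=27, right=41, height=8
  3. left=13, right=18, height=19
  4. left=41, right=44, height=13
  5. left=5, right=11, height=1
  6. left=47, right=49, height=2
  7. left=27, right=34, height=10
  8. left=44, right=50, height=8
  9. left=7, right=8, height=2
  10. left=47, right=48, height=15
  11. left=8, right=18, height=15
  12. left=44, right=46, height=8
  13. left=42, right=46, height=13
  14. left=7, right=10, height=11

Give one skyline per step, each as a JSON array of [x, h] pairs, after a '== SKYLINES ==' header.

== SKYLINES ==
[[13,13],[18,0]]
[[13,13],[18,0],[27,8],[41,0]]
[[13,19],[18,0],[27,8],[41,0]]
[[13,19],[18,0],[27,8],[41,13],[44,0]]
[[5,1],[11,0],[13,19],[18,0],[27,8],[41,13],[44,0]]
[[5,1],[11,0],[13,19],[18,0],[27,8],[41,13],[44,0],[47,2],[49,0]]
[[5,1],[11,0],[13,19],[18,0],[27,10],[34,8],[41,13],[44,0],[47,2],[49,0]]
[[5,1],[11,0],[13,19],[18,0],[27,10],[34,8],[41,13],[44,8],[50,0]]
[[5,1],[7,2],[8,1],[11,0],[13,19],[18,0],[27,10],[34,8],[41,13],[44,8],[50,0]]
[[5,1],[7,2],[8,1],[11,0],[13,19],[18,0],[27,10],[34,8],[41,13],[44,8],[47,15],[48,8],[50,0]]
[[5,1],[7,2],[8,15],[13,19],[18,0],[27,10],[34,8],[41,13],[44,8],[47,15],[48,8],[50,0]]
[[5,1],[7,2],[8,15],[13,19],[18,0],[27,10],[34,8],[41,13],[44,8],[47,15],[48,8],[50,0]]
[[5,1],[7,2],[8,15],[13,19],[18,0],[27,10],[34,8],[41,13],[46,8],[47,15],[48,8],[50,0]]
[[5,1],[7,11],[8,15],[13,19],[18,0],[27,10],[34,8],[41,13],[46,8],[47,15],[48,8],[50,0]]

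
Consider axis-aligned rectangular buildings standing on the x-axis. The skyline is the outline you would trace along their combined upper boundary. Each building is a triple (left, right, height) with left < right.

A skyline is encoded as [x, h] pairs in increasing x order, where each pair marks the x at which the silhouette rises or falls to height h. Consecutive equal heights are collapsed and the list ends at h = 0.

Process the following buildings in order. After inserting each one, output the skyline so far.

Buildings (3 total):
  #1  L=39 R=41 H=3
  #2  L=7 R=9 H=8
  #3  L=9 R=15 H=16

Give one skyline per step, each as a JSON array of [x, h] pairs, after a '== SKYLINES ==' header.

== SKYLINES ==
[[39,3],[41,0]]
[[7,8],[9,0],[39,3],[41,0]]
[[7,8],[9,16],[15,0],[39,3],[41,0]]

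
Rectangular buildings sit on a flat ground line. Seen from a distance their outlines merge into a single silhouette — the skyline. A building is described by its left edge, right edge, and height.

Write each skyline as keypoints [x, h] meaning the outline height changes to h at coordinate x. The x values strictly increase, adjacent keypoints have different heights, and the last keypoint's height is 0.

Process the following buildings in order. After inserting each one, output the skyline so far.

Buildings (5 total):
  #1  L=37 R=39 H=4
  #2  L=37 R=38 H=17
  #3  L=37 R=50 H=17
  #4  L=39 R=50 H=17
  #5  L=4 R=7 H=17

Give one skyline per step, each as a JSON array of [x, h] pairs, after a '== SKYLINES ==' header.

== SKYLINES ==
[[37,4],[39,0]]
[[37,17],[38,4],[39,0]]
[[37,17],[50,0]]
[[37,17],[50,0]]
[[4,17],[7,0],[37,17],[50,0]]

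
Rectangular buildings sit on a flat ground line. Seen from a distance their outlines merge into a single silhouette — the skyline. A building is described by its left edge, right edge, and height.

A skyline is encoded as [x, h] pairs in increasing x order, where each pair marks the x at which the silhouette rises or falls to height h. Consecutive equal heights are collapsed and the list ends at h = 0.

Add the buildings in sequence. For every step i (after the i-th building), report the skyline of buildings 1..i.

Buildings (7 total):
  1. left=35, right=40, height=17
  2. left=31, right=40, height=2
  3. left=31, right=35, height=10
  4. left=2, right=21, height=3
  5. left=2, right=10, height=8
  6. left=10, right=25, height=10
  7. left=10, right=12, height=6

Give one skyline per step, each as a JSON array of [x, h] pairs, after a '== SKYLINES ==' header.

== SKYLINES ==
[[35,17],[40,0]]
[[31,2],[35,17],[40,0]]
[[31,10],[35,17],[40,0]]
[[2,3],[21,0],[31,10],[35,17],[40,0]]
[[2,8],[10,3],[21,0],[31,10],[35,17],[40,0]]
[[2,8],[10,10],[25,0],[31,10],[35,17],[40,0]]
[[2,8],[10,10],[25,0],[31,10],[35,17],[40,0]]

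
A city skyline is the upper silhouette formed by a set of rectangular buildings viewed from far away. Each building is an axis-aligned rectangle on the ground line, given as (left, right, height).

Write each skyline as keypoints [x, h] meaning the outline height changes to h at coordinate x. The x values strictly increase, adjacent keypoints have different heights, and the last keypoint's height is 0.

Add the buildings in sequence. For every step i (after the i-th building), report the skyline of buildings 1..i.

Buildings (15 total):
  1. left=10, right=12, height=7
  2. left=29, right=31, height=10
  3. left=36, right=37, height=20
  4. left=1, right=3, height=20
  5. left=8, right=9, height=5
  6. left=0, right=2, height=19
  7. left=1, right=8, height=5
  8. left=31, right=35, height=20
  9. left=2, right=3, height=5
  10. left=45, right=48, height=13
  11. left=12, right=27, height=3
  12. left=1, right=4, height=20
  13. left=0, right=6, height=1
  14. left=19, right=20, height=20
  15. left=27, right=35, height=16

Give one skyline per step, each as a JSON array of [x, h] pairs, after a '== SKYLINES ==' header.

== SKYLINES ==
[[10,7],[12,0]]
[[10,7],[12,0],[29,10],[31,0]]
[[10,7],[12,0],[29,10],[31,0],[36,20],[37,0]]
[[1,20],[3,0],[10,7],[12,0],[29,10],[31,0],[36,20],[37,0]]
[[1,20],[3,0],[8,5],[9,0],[10,7],[12,0],[29,10],[31,0],[36,20],[37,0]]
[[0,19],[1,20],[3,0],[8,5],[9,0],[10,7],[12,0],[29,10],[31,0],[36,20],[37,0]]
[[0,19],[1,20],[3,5],[9,0],[10,7],[12,0],[29,10],[31,0],[36,20],[37,0]]
[[0,19],[1,20],[3,5],[9,0],[10,7],[12,0],[29,10],[31,20],[35,0],[36,20],[37,0]]
[[0,19],[1,20],[3,5],[9,0],[10,7],[12,0],[29,10],[31,20],[35,0],[36,20],[37,0]]
[[0,19],[1,20],[3,5],[9,0],[10,7],[12,0],[29,10],[31,20],[35,0],[36,20],[37,0],[45,13],[48,0]]
[[0,19],[1,20],[3,5],[9,0],[10,7],[12,3],[27,0],[29,10],[31,20],[35,0],[36,20],[37,0],[45,13],[48,0]]
[[0,19],[1,20],[4,5],[9,0],[10,7],[12,3],[27,0],[29,10],[31,20],[35,0],[36,20],[37,0],[45,13],[48,0]]
[[0,19],[1,20],[4,5],[9,0],[10,7],[12,3],[27,0],[29,10],[31,20],[35,0],[36,20],[37,0],[45,13],[48,0]]
[[0,19],[1,20],[4,5],[9,0],[10,7],[12,3],[19,20],[20,3],[27,0],[29,10],[31,20],[35,0],[36,20],[37,0],[45,13],[48,0]]
[[0,19],[1,20],[4,5],[9,0],[10,7],[12,3],[19,20],[20,3],[27,16],[31,20],[35,0],[36,20],[37,0],[45,13],[48,0]]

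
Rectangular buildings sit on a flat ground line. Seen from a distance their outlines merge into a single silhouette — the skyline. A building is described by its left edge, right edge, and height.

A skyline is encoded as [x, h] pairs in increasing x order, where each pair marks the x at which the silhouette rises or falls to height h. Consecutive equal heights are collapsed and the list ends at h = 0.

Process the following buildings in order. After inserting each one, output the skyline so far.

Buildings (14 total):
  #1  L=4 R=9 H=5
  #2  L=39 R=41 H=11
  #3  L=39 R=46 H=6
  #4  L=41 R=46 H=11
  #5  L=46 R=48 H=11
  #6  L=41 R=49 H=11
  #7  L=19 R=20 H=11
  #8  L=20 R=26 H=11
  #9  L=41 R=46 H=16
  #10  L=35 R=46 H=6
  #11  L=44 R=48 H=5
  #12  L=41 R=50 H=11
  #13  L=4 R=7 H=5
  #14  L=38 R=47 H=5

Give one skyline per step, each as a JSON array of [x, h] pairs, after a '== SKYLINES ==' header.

== SKYLINES ==
[[4,5],[9,0]]
[[4,5],[9,0],[39,11],[41,0]]
[[4,5],[9,0],[39,11],[41,6],[46,0]]
[[4,5],[9,0],[39,11],[46,0]]
[[4,5],[9,0],[39,11],[48,0]]
[[4,5],[9,0],[39,11],[49,0]]
[[4,5],[9,0],[19,11],[20,0],[39,11],[49,0]]
[[4,5],[9,0],[19,11],[26,0],[39,11],[49,0]]
[[4,5],[9,0],[19,11],[26,0],[39,11],[41,16],[46,11],[49,0]]
[[4,5],[9,0],[19,11],[26,0],[35,6],[39,11],[41,16],[46,11],[49,0]]
[[4,5],[9,0],[19,11],[26,0],[35,6],[39,11],[41,16],[46,11],[49,0]]
[[4,5],[9,0],[19,11],[26,0],[35,6],[39,11],[41,16],[46,11],[50,0]]
[[4,5],[9,0],[19,11],[26,0],[35,6],[39,11],[41,16],[46,11],[50,0]]
[[4,5],[9,0],[19,11],[26,0],[35,6],[39,11],[41,16],[46,11],[50,0]]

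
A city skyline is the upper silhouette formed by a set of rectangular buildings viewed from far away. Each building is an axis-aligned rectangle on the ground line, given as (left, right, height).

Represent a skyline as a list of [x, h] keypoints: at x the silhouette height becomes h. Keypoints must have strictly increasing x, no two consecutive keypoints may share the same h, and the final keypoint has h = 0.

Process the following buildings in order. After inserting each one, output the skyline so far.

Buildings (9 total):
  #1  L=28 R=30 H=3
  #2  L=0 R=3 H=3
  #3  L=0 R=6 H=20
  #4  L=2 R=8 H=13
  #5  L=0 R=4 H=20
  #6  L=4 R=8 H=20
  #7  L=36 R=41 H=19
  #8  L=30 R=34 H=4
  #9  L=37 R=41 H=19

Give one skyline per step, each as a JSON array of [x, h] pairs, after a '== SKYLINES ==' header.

== SKYLINES ==
[[28,3],[30,0]]
[[0,3],[3,0],[28,3],[30,0]]
[[0,20],[6,0],[28,3],[30,0]]
[[0,20],[6,13],[8,0],[28,3],[30,0]]
[[0,20],[6,13],[8,0],[28,3],[30,0]]
[[0,20],[8,0],[28,3],[30,0]]
[[0,20],[8,0],[28,3],[30,0],[36,19],[41,0]]
[[0,20],[8,0],[28,3],[30,4],[34,0],[36,19],[41,0]]
[[0,20],[8,0],[28,3],[30,4],[34,0],[36,19],[41,0]]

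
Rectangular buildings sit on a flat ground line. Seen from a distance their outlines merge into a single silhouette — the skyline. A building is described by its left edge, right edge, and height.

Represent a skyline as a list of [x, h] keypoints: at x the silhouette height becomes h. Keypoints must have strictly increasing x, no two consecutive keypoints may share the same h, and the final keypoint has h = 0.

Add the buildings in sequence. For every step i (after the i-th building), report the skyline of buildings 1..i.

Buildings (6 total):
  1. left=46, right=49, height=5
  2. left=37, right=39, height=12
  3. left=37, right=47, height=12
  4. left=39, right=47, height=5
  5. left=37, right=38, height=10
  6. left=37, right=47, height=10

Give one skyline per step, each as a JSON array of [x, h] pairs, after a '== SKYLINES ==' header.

== SKYLINES ==
[[46,5],[49,0]]
[[37,12],[39,0],[46,5],[49,0]]
[[37,12],[47,5],[49,0]]
[[37,12],[47,5],[49,0]]
[[37,12],[47,5],[49,0]]
[[37,12],[47,5],[49,0]]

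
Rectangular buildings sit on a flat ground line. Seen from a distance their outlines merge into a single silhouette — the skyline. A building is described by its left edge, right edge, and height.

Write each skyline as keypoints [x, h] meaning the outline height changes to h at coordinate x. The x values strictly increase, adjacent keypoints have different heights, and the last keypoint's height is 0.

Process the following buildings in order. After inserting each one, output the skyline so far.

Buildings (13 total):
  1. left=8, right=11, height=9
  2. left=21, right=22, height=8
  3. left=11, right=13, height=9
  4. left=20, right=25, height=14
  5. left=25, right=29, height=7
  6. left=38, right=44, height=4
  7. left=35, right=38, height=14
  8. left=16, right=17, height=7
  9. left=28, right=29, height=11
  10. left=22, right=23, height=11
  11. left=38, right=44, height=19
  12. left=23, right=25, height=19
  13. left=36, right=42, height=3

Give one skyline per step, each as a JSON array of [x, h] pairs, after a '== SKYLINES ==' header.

== SKYLINES ==
[[8,9],[11,0]]
[[8,9],[11,0],[21,8],[22,0]]
[[8,9],[13,0],[21,8],[22,0]]
[[8,9],[13,0],[20,14],[25,0]]
[[8,9],[13,0],[20,14],[25,7],[29,0]]
[[8,9],[13,0],[20,14],[25,7],[29,0],[38,4],[44,0]]
[[8,9],[13,0],[20,14],[25,7],[29,0],[35,14],[38,4],[44,0]]
[[8,9],[13,0],[16,7],[17,0],[20,14],[25,7],[29,0],[35,14],[38,4],[44,0]]
[[8,9],[13,0],[16,7],[17,0],[20,14],[25,7],[28,11],[29,0],[35,14],[38,4],[44,0]]
[[8,9],[13,0],[16,7],[17,0],[20,14],[25,7],[28,11],[29,0],[35,14],[38,4],[44,0]]
[[8,9],[13,0],[16,7],[17,0],[20,14],[25,7],[28,11],[29,0],[35,14],[38,19],[44,0]]
[[8,9],[13,0],[16,7],[17,0],[20,14],[23,19],[25,7],[28,11],[29,0],[35,14],[38,19],[44,0]]
[[8,9],[13,0],[16,7],[17,0],[20,14],[23,19],[25,7],[28,11],[29,0],[35,14],[38,19],[44,0]]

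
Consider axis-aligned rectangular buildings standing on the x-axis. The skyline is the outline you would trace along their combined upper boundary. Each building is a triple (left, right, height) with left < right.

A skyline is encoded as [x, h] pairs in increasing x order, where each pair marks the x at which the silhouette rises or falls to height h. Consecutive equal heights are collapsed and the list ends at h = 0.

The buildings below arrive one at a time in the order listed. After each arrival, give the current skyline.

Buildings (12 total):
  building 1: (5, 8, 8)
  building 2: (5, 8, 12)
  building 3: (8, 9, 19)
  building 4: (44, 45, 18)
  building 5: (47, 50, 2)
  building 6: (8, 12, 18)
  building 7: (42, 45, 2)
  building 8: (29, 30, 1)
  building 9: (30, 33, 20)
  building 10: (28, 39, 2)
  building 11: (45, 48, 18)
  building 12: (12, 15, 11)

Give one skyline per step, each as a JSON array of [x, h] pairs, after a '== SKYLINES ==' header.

== SKYLINES ==
[[5,8],[8,0]]
[[5,12],[8,0]]
[[5,12],[8,19],[9,0]]
[[5,12],[8,19],[9,0],[44,18],[45,0]]
[[5,12],[8,19],[9,0],[44,18],[45,0],[47,2],[50,0]]
[[5,12],[8,19],[9,18],[12,0],[44,18],[45,0],[47,2],[50,0]]
[[5,12],[8,19],[9,18],[12,0],[42,2],[44,18],[45,0],[47,2],[50,0]]
[[5,12],[8,19],[9,18],[12,0],[29,1],[30,0],[42,2],[44,18],[45,0],[47,2],[50,0]]
[[5,12],[8,19],[9,18],[12,0],[29,1],[30,20],[33,0],[42,2],[44,18],[45,0],[47,2],[50,0]]
[[5,12],[8,19],[9,18],[12,0],[28,2],[30,20],[33,2],[39,0],[42,2],[44,18],[45,0],[47,2],[50,0]]
[[5,12],[8,19],[9,18],[12,0],[28,2],[30,20],[33,2],[39,0],[42,2],[44,18],[48,2],[50,0]]
[[5,12],[8,19],[9,18],[12,11],[15,0],[28,2],[30,20],[33,2],[39,0],[42,2],[44,18],[48,2],[50,0]]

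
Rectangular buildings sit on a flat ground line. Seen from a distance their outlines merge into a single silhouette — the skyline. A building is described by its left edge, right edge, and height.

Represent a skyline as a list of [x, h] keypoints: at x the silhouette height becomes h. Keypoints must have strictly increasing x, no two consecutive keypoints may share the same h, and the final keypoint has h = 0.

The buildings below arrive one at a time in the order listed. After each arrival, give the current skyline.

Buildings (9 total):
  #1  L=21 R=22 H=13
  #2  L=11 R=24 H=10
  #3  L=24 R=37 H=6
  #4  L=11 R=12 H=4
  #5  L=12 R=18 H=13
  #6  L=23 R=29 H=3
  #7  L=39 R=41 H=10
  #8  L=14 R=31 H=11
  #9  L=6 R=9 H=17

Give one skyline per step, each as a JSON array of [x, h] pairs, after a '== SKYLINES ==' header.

== SKYLINES ==
[[21,13],[22,0]]
[[11,10],[21,13],[22,10],[24,0]]
[[11,10],[21,13],[22,10],[24,6],[37,0]]
[[11,10],[21,13],[22,10],[24,6],[37,0]]
[[11,10],[12,13],[18,10],[21,13],[22,10],[24,6],[37,0]]
[[11,10],[12,13],[18,10],[21,13],[22,10],[24,6],[37,0]]
[[11,10],[12,13],[18,10],[21,13],[22,10],[24,6],[37,0],[39,10],[41,0]]
[[11,10],[12,13],[18,11],[21,13],[22,11],[31,6],[37,0],[39,10],[41,0]]
[[6,17],[9,0],[11,10],[12,13],[18,11],[21,13],[22,11],[31,6],[37,0],[39,10],[41,0]]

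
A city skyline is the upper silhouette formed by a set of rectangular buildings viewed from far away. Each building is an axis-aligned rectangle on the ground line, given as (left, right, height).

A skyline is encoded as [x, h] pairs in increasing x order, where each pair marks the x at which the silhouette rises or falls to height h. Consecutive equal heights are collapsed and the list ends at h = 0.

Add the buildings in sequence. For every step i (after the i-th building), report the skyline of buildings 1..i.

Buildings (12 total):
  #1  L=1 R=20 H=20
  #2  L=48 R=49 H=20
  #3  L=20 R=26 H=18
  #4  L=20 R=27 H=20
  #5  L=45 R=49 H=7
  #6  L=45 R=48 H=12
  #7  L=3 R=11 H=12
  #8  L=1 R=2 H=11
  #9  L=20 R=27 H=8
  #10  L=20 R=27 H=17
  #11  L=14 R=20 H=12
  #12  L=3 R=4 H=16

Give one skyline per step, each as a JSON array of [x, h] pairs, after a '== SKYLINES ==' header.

== SKYLINES ==
[[1,20],[20,0]]
[[1,20],[20,0],[48,20],[49,0]]
[[1,20],[20,18],[26,0],[48,20],[49,0]]
[[1,20],[27,0],[48,20],[49,0]]
[[1,20],[27,0],[45,7],[48,20],[49,0]]
[[1,20],[27,0],[45,12],[48,20],[49,0]]
[[1,20],[27,0],[45,12],[48,20],[49,0]]
[[1,20],[27,0],[45,12],[48,20],[49,0]]
[[1,20],[27,0],[45,12],[48,20],[49,0]]
[[1,20],[27,0],[45,12],[48,20],[49,0]]
[[1,20],[27,0],[45,12],[48,20],[49,0]]
[[1,20],[27,0],[45,12],[48,20],[49,0]]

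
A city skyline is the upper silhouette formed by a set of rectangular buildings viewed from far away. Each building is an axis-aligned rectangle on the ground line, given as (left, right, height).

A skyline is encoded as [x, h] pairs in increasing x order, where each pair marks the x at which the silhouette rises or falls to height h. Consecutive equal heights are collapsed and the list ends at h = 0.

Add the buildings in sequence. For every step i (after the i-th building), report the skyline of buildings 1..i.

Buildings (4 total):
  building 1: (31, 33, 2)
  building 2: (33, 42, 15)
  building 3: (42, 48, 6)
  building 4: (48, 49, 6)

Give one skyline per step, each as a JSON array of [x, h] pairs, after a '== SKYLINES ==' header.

== SKYLINES ==
[[31,2],[33,0]]
[[31,2],[33,15],[42,0]]
[[31,2],[33,15],[42,6],[48,0]]
[[31,2],[33,15],[42,6],[49,0]]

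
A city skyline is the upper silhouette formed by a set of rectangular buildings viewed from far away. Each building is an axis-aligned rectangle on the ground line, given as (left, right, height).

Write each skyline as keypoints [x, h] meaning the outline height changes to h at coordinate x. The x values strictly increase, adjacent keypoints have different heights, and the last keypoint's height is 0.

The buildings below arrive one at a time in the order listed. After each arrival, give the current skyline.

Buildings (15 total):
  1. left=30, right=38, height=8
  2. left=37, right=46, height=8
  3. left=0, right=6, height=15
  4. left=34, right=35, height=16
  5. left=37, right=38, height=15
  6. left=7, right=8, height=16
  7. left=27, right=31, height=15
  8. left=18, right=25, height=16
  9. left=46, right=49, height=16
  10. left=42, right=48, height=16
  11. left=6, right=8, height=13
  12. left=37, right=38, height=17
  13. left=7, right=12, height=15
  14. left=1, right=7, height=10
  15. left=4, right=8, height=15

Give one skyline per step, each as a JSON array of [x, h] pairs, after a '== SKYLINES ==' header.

== SKYLINES ==
[[30,8],[38,0]]
[[30,8],[46,0]]
[[0,15],[6,0],[30,8],[46,0]]
[[0,15],[6,0],[30,8],[34,16],[35,8],[46,0]]
[[0,15],[6,0],[30,8],[34,16],[35,8],[37,15],[38,8],[46,0]]
[[0,15],[6,0],[7,16],[8,0],[30,8],[34,16],[35,8],[37,15],[38,8],[46,0]]
[[0,15],[6,0],[7,16],[8,0],[27,15],[31,8],[34,16],[35,8],[37,15],[38,8],[46,0]]
[[0,15],[6,0],[7,16],[8,0],[18,16],[25,0],[27,15],[31,8],[34,16],[35,8],[37,15],[38,8],[46,0]]
[[0,15],[6,0],[7,16],[8,0],[18,16],[25,0],[27,15],[31,8],[34,16],[35,8],[37,15],[38,8],[46,16],[49,0]]
[[0,15],[6,0],[7,16],[8,0],[18,16],[25,0],[27,15],[31,8],[34,16],[35,8],[37,15],[38,8],[42,16],[49,0]]
[[0,15],[6,13],[7,16],[8,0],[18,16],[25,0],[27,15],[31,8],[34,16],[35,8],[37,15],[38,8],[42,16],[49,0]]
[[0,15],[6,13],[7,16],[8,0],[18,16],[25,0],[27,15],[31,8],[34,16],[35,8],[37,17],[38,8],[42,16],[49,0]]
[[0,15],[6,13],[7,16],[8,15],[12,0],[18,16],[25,0],[27,15],[31,8],[34,16],[35,8],[37,17],[38,8],[42,16],[49,0]]
[[0,15],[6,13],[7,16],[8,15],[12,0],[18,16],[25,0],[27,15],[31,8],[34,16],[35,8],[37,17],[38,8],[42,16],[49,0]]
[[0,15],[7,16],[8,15],[12,0],[18,16],[25,0],[27,15],[31,8],[34,16],[35,8],[37,17],[38,8],[42,16],[49,0]]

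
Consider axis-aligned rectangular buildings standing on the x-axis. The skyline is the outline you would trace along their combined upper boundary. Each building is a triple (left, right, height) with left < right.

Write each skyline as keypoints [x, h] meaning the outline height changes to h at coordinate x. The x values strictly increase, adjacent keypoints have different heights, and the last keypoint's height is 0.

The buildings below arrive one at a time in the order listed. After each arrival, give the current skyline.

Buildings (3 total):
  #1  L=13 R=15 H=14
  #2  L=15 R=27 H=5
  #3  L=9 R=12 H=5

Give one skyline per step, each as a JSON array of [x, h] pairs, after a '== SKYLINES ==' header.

== SKYLINES ==
[[13,14],[15,0]]
[[13,14],[15,5],[27,0]]
[[9,5],[12,0],[13,14],[15,5],[27,0]]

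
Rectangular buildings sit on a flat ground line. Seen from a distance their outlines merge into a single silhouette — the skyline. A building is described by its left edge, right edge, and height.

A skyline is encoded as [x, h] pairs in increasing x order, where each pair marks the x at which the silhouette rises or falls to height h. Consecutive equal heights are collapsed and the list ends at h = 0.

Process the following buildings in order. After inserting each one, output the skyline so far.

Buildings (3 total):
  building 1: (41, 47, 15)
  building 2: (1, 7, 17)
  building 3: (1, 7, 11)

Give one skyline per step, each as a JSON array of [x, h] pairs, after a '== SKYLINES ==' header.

== SKYLINES ==
[[41,15],[47,0]]
[[1,17],[7,0],[41,15],[47,0]]
[[1,17],[7,0],[41,15],[47,0]]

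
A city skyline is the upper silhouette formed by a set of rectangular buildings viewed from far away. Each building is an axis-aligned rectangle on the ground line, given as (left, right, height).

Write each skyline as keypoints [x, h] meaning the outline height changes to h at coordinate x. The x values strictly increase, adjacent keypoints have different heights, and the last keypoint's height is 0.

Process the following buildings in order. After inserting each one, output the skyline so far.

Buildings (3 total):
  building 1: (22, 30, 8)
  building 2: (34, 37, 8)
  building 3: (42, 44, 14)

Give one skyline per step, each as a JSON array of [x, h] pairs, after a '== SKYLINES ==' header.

== SKYLINES ==
[[22,8],[30,0]]
[[22,8],[30,0],[34,8],[37,0]]
[[22,8],[30,0],[34,8],[37,0],[42,14],[44,0]]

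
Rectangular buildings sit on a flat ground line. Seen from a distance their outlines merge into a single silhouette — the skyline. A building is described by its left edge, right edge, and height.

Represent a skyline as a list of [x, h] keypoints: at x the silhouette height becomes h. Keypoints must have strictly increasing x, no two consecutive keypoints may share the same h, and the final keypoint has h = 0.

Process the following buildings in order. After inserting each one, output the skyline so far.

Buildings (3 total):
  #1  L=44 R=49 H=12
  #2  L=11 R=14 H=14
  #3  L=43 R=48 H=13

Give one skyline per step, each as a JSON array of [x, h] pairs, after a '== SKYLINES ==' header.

== SKYLINES ==
[[44,12],[49,0]]
[[11,14],[14,0],[44,12],[49,0]]
[[11,14],[14,0],[43,13],[48,12],[49,0]]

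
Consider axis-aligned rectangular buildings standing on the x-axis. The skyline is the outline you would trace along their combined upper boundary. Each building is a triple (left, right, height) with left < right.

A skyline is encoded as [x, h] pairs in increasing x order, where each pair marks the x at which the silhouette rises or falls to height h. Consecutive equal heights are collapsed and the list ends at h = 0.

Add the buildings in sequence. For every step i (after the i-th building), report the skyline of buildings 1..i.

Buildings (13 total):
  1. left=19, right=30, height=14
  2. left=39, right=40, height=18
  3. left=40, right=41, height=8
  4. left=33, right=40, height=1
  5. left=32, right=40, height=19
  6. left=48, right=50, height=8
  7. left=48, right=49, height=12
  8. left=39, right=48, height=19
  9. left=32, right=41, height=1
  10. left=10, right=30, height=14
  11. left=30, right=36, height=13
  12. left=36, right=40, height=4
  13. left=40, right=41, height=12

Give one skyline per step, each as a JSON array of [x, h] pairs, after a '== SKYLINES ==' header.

== SKYLINES ==
[[19,14],[30,0]]
[[19,14],[30,0],[39,18],[40,0]]
[[19,14],[30,0],[39,18],[40,8],[41,0]]
[[19,14],[30,0],[33,1],[39,18],[40,8],[41,0]]
[[19,14],[30,0],[32,19],[40,8],[41,0]]
[[19,14],[30,0],[32,19],[40,8],[41,0],[48,8],[50,0]]
[[19,14],[30,0],[32,19],[40,8],[41,0],[48,12],[49,8],[50,0]]
[[19,14],[30,0],[32,19],[48,12],[49,8],[50,0]]
[[19,14],[30,0],[32,19],[48,12],[49,8],[50,0]]
[[10,14],[30,0],[32,19],[48,12],[49,8],[50,0]]
[[10,14],[30,13],[32,19],[48,12],[49,8],[50,0]]
[[10,14],[30,13],[32,19],[48,12],[49,8],[50,0]]
[[10,14],[30,13],[32,19],[48,12],[49,8],[50,0]]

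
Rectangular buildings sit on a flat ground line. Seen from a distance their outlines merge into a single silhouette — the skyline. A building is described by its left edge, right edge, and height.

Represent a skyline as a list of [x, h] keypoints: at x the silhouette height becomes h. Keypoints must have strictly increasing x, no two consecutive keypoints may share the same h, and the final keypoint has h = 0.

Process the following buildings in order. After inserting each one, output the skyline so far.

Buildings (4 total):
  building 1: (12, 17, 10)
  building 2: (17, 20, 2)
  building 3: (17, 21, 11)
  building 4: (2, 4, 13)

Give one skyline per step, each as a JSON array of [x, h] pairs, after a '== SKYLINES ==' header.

== SKYLINES ==
[[12,10],[17,0]]
[[12,10],[17,2],[20,0]]
[[12,10],[17,11],[21,0]]
[[2,13],[4,0],[12,10],[17,11],[21,0]]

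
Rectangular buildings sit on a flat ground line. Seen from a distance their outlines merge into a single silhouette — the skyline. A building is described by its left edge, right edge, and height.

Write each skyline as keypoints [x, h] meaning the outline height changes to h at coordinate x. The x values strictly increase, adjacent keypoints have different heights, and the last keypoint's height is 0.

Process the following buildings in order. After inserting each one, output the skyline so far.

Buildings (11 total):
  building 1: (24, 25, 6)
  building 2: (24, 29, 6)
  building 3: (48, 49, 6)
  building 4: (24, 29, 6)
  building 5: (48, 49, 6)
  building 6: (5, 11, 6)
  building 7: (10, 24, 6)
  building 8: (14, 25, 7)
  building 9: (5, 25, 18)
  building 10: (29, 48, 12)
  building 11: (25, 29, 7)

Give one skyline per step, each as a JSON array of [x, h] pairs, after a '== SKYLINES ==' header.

== SKYLINES ==
[[24,6],[25,0]]
[[24,6],[29,0]]
[[24,6],[29,0],[48,6],[49,0]]
[[24,6],[29,0],[48,6],[49,0]]
[[24,6],[29,0],[48,6],[49,0]]
[[5,6],[11,0],[24,6],[29,0],[48,6],[49,0]]
[[5,6],[29,0],[48,6],[49,0]]
[[5,6],[14,7],[25,6],[29,0],[48,6],[49,0]]
[[5,18],[25,6],[29,0],[48,6],[49,0]]
[[5,18],[25,6],[29,12],[48,6],[49,0]]
[[5,18],[25,7],[29,12],[48,6],[49,0]]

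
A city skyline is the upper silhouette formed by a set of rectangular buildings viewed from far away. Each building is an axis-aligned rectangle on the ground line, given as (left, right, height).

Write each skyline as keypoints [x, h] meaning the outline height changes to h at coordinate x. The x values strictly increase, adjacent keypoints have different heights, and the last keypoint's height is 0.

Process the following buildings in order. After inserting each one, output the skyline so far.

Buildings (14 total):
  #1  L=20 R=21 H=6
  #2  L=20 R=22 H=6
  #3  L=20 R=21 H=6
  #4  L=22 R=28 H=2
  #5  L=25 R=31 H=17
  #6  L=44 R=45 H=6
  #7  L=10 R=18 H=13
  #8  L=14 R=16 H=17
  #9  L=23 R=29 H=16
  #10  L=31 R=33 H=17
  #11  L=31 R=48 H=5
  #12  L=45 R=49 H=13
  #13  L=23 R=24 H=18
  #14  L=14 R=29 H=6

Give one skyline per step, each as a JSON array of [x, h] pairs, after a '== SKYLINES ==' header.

== SKYLINES ==
[[20,6],[21,0]]
[[20,6],[22,0]]
[[20,6],[22,0]]
[[20,6],[22,2],[28,0]]
[[20,6],[22,2],[25,17],[31,0]]
[[20,6],[22,2],[25,17],[31,0],[44,6],[45,0]]
[[10,13],[18,0],[20,6],[22,2],[25,17],[31,0],[44,6],[45,0]]
[[10,13],[14,17],[16,13],[18,0],[20,6],[22,2],[25,17],[31,0],[44,6],[45,0]]
[[10,13],[14,17],[16,13],[18,0],[20,6],[22,2],[23,16],[25,17],[31,0],[44,6],[45,0]]
[[10,13],[14,17],[16,13],[18,0],[20,6],[22,2],[23,16],[25,17],[33,0],[44,6],[45,0]]
[[10,13],[14,17],[16,13],[18,0],[20,6],[22,2],[23,16],[25,17],[33,5],[44,6],[45,5],[48,0]]
[[10,13],[14,17],[16,13],[18,0],[20,6],[22,2],[23,16],[25,17],[33,5],[44,6],[45,13],[49,0]]
[[10,13],[14,17],[16,13],[18,0],[20,6],[22,2],[23,18],[24,16],[25,17],[33,5],[44,6],[45,13],[49,0]]
[[10,13],[14,17],[16,13],[18,6],[23,18],[24,16],[25,17],[33,5],[44,6],[45,13],[49,0]]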